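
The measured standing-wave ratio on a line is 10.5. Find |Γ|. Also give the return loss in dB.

|Γ| ≈ 0.826; return loss ≈ 1.66 dB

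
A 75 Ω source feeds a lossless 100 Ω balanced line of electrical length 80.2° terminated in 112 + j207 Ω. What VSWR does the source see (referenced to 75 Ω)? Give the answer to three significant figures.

VSWR ≈ 5.14

tan(βl) = 5.79
Z_in = Z_0·(Z_L + jZ_0·tanβl)/(Z_0 + jZ_L·tanβl) = 23.8 − j57.5 Ω
Γ_s = (Z_in − Z_s)/(Z_in + Z_s) = (-51.2 − j57.5)/(98.8 − j57.5), |Γ_s| = 0.674
VSWR = (1 + |Γ_s|)/(1 − |Γ_s|)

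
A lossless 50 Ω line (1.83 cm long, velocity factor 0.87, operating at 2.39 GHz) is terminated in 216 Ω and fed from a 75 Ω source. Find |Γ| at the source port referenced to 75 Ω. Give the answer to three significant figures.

|Γ| ≈ 0.698

λ = v/f = 0.87·c / 2.39 GHz = 0.109 m
βl = 2π·l/λ = 2π × 0.168 = 60.3°
tan(βl) = 1.76
Z_in = Z_0·(Z_L + jZ_0·tanβl)/(Z_0 + jZ_L·tanβl) = 15.1 − j26.5 Ω
Γ_s = (Z_in − Z_s)/(Z_in + Z_s) = (-59.9 − j26.5)/(90.1 − j26.5), |Γ_s| = 0.698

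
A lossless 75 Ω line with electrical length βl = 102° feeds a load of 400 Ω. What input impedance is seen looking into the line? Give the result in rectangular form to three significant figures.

Z_in ≈ 14.7 + j15.4 Ω

tan(βl) = tan(102°) = -4.7
Z_in = Z_0·(Z_L + jZ_0·tanβl)/(Z_0 + jZ_L·tanβl)
     = 75·(400 − j353)/(75 − j1880)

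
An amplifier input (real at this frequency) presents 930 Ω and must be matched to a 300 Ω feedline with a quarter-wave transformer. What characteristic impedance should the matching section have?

Z_qwt = √(Z_0·R_L) = √(300 × 930) = √279000

Z_qwt ≈ 528 Ω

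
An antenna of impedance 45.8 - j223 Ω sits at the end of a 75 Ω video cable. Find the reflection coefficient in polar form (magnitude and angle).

Γ = (Z_L − Z_0)/(Z_L + Z_0) = (-29.2 − j223)/(120.8 − j223)
|Γ| = 225/254 = 0.887

Γ ≈ 0.887 ∠ -35.9°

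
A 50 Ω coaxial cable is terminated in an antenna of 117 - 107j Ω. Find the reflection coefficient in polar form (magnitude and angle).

Γ ≈ 0.637 ∠ -25.3°

Γ = (Z_L − Z_0)/(Z_L + Z_0) = (67 − j107)/(167 − j107)
|Γ| = 126/198 = 0.637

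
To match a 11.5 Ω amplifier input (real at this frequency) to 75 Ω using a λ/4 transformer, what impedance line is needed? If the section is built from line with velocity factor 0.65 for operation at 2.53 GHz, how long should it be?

Z_qwt = √(Z_0·R_L) = √(75 × 11.5) = √862.5
λ = 0.65·c/f = 0.0771 m, so l = λ/4 = 0.0193 m

Z_qwt ≈ 29.4 Ω; length ≈ 1.93 cm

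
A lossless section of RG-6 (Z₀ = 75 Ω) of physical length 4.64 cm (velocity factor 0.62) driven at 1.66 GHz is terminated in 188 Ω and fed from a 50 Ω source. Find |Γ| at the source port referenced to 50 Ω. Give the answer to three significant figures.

λ = v/f = 0.62·c / 1.66 GHz = 0.112 m
βl = 2π·l/λ = 2π × 0.414 = 149°
tan(βl) = -0.599
Z_in = Z_0·(Z_L + jZ_0·tanβl)/(Z_0 + jZ_L·tanβl) = 78.5 + j72.9 Ω
Γ_s = (Z_in − Z_s)/(Z_in + Z_s) = (28.5 + j72.9)/(128 + j72.9), |Γ_s| = 0.53

|Γ| ≈ 0.53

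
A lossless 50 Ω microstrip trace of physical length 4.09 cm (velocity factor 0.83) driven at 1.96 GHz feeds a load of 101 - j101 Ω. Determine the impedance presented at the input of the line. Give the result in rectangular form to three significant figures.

λ = v/f = 0.83·c / 1.96 GHz = 0.127 m
βl = 2π·l/λ = 2π × 0.322 = 116°
tan(βl) = tan(116°) = -2.06
Z_in = Z_0·(Z_L + jZ_0·tanβl)/(Z_0 + jZ_L·tanβl)
     = 50·(101 − j204)/(-158 − j208)

Z_in ≈ 19.4 + j39 Ω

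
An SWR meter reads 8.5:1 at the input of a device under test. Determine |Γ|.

|Γ| ≈ 0.789

|Γ| = (S − 1)/(S + 1) = (8.5 − 1)/(8.5 + 1) = 7.5/9.5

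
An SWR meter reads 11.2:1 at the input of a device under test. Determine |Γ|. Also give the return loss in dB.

|Γ| = (S − 1)/(S + 1) = (11.2 − 1)/(11.2 + 1) = 10.2/12.2
RL = −20·log₁₀|Γ| = −20·log₁₀(0.836)

|Γ| ≈ 0.836; return loss ≈ 1.56 dB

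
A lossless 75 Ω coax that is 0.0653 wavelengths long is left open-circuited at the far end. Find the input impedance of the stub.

βl = 2π × 0.0653 = 23.5°
tan(βl) = 0.435
For an open-circuited stub, Z_in = −jZ_0·cot(βl) = −jZ_0/tan(βl)

Z_in ≈ −j172 Ω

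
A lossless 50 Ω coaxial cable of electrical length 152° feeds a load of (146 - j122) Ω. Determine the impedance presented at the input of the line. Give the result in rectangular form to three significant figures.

tan(βl) = tan(152°) = -0.532
Z_in = Z_0·(Z_L + jZ_0·tanβl)/(Z_0 + jZ_L·tanβl)
     = 50·(146 − j149)/(-14.9 − j77.6)

Z_in ≈ 74.9 + j108 Ω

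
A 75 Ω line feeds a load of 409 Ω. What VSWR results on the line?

Γ = (409 − 75)/(409 + 75) = 0.69
VSWR = (1 + 0.69)/(1 − 0.69)

VSWR ≈ 5.45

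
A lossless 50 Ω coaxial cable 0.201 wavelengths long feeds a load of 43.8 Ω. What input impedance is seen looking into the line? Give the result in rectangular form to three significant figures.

Z_in ≈ 55.5 + j4.26 Ω

βl = 2π × 0.201 = 72.4°
tan(βl) = tan(72.4°) = 3.14
Z_in = Z_0·(Z_L + jZ_0·tanβl)/(Z_0 + jZ_L·tanβl)
     = 50·(43.8 + j157)/(50 + j138)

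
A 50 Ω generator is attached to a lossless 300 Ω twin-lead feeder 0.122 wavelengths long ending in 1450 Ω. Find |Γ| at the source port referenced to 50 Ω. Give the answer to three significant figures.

|Γ| ≈ 0.882

βl = 2π × 0.122 = 43.9°
tan(βl) = 0.963
Z_in = Z_0·(Z_L + jZ_0·tanβl)/(Z_0 + jZ_L·tanβl) = 123 − j285 Ω
Γ_s = (Z_in − Z_s)/(Z_in + Z_s) = (73.3 − j285)/(173 − j285), |Γ_s| = 0.882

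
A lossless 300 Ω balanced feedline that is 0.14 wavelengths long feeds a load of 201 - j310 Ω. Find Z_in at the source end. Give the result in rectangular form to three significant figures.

Z_in ≈ 86.6 − j7.77 Ω

βl = 2π × 0.14 = 50.4°
tan(βl) = tan(50.4°) = 1.21
Z_in = Z_0·(Z_L + jZ_0·tanβl)/(Z_0 + jZ_L·tanβl)
     = 300·(201 + j52.6)/(675 + j243)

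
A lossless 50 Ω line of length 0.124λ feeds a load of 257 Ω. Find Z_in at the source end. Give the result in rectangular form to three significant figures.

Z_in ≈ 19 − j46.9 Ω

βl = 2π × 0.124 = 44.6°
tan(βl) = tan(44.6°) = 0.988
Z_in = Z_0·(Z_L + jZ_0·tanβl)/(Z_0 + jZ_L·tanβl)
     = 50·(257 + j49.4)/(50 + j254)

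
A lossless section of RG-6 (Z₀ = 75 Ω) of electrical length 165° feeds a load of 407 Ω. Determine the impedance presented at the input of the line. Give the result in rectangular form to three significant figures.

tan(βl) = tan(165°) = -0.268
Z_in = Z_0·(Z_L + jZ_0·tanβl)/(Z_0 + jZ_L·tanβl)
     = 75·(407 − j20.1)/(75 − j109)

Z_in ≈ 140 + j184 Ω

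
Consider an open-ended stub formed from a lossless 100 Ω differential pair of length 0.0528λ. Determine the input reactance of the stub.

X_in ≈ -290 Ω (capacitive)

βl = 2π × 0.0528 = 19°
tan(βl) = 0.344
For an open-ended stub, Z_in = −jZ_0·cot(βl) = −jZ_0/tan(βl)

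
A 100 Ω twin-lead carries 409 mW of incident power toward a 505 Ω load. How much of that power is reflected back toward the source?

Γ = (505 − 100)/(505 + 100) = 0.669
|Γ|² = 0.448
P_refl = |Γ|²·P_inc = 183 mW, P_del = (1 − |Γ|²)·P_inc = 226 mW

P_reflected ≈ 183 mW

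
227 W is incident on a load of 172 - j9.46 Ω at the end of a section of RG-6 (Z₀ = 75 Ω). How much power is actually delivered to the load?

P_delivered ≈ 192 W

|Γ| = |(97 − j9.46)/(247 − j9.46)| = 0.394
|Γ|² = 0.155
P_refl = |Γ|²·P_inc = 35.3 W, P_del = (1 − |Γ|²)·P_inc = 192 W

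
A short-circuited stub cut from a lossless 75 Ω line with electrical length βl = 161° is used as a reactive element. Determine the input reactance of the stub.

X_in ≈ -25.8 Ω (capacitive)

tan(βl) = -0.344
For a short-circuited stub, Z_in = jZ_0·tan(βl)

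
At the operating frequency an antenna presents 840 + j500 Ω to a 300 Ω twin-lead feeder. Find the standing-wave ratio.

VSWR ≈ 3.89

Γ = (Z_L − Z_0)/(Z_L + Z_0) = (540 + j500)/(1140 + j500)
|Γ| = 736/1240 = 0.591
VSWR = (1 + |Γ|)/(1 − |Γ|) = 1.59/0.409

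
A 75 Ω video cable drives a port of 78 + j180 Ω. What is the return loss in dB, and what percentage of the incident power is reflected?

Γ = (3 + j180)/(153 + j180), |Γ| = 0.762
RL = −20·log₁₀(0.762) = 2.36 dB
P_refl/P_inc = |Γ|² = 0.581

RL ≈ 2.36 dB; 58.1% of incident power reflected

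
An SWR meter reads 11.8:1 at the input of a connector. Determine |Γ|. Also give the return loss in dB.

|Γ| ≈ 0.844; return loss ≈ 1.48 dB

|Γ| = (S − 1)/(S + 1) = (11.8 − 1)/(11.8 + 1) = 10.8/12.8
RL = −20·log₁₀|Γ| = −20·log₁₀(0.844)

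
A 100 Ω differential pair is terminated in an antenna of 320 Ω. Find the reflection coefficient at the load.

Γ = 0.524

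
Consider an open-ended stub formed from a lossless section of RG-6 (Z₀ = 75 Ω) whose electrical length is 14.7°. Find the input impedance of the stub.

tan(βl) = 0.262
For an open-ended stub, Z_in = −jZ_0·cot(βl) = −jZ_0/tan(βl)

Z_in ≈ −j286 Ω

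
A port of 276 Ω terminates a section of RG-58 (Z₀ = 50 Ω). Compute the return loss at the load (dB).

RL ≈ 3.18 dB

Γ = (276 − 50)/(276 + 50) = 0.693
RL = −20·log₁₀|Γ| = −20·log₁₀(0.693)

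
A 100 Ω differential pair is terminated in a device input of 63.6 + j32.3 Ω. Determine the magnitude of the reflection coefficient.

|Γ| ≈ 0.292

Γ = (Z_L − Z_0)/(Z_L + Z_0) = (-36.4 + j32.3)/(163.6 + j32.3)
|Γ| = 48.7/167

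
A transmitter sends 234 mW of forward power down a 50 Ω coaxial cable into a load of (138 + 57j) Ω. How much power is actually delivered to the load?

|Γ| = |(88 + j57)/(188 + j57)| = 0.534
|Γ|² = 0.285
P_refl = |Γ|²·P_inc = 66.7 mW, P_del = (1 − |Γ|²)·P_inc = 167 mW

P_delivered ≈ 167 mW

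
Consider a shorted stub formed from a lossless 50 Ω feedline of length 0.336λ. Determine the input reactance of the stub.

X_in ≈ -83.3 Ω (capacitive)

βl = 2π × 0.336 = 121°
tan(βl) = -1.67
For a shorted stub, Z_in = jZ_0·tan(βl)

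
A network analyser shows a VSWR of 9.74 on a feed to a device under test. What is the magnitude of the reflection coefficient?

|Γ| = (S − 1)/(S + 1) = (9.74 − 1)/(9.74 + 1) = 8.74/10.7

|Γ| ≈ 0.814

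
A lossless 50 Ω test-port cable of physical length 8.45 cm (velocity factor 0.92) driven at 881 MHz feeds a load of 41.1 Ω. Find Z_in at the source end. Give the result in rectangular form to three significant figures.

λ = v/f = 0.92·c / 881 MHz = 0.313 m
βl = 2π·l/λ = 2π × 0.27 = 97.1°
tan(βl) = tan(97.1°) = -8.03
Z_in = Z_0·(Z_L + jZ_0·tanβl)/(Z_0 + jZ_L·tanβl)
     = 50·(41.1 − j401)/(50 − j330)

Z_in ≈ 60.4 − j2.92 Ω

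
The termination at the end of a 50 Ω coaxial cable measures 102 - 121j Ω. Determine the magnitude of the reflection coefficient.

Γ = (Z_L − Z_0)/(Z_L + Z_0) = (52 − j121)/(152 − j121)
|Γ| = 132/194

|Γ| ≈ 0.678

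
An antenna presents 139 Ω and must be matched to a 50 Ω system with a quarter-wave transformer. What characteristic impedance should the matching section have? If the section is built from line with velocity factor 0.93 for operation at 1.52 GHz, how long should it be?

Z_qwt = √(Z_0·R_L) = √(50 × 139) = √6950
λ = 0.93·c/f = 0.184 m, so l = λ/4 = 0.0459 m

Z_qwt ≈ 83.4 Ω; length ≈ 4.59 cm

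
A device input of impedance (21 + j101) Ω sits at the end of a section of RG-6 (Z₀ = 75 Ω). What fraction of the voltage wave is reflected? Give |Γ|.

|Γ| ≈ 0.822

Γ = (Z_L − Z_0)/(Z_L + Z_0) = (-54 + j101)/(96 + j101)
|Γ| = 115/139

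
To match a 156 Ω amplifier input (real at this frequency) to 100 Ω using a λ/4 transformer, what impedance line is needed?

Z_qwt = √(Z_0·R_L) = √(100 × 156) = √15600

Z_qwt ≈ 125 Ω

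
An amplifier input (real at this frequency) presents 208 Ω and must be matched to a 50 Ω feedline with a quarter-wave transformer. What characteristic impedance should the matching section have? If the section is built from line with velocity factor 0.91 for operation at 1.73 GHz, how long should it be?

Z_qwt ≈ 102 Ω; length ≈ 3.95 cm

Z_qwt = √(Z_0·R_L) = √(50 × 208) = √10400
λ = 0.91·c/f = 0.158 m, so l = λ/4 = 0.0395 m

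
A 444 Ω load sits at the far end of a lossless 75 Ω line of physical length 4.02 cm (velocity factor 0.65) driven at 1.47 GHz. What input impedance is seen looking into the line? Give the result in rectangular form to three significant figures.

λ = v/f = 0.65·c / 1.47 GHz = 0.133 m
βl = 2π·l/λ = 2π × 0.303 = 109°
tan(βl) = tan(109°) = -2.89
Z_in = Z_0·(Z_L + jZ_0·tanβl)/(Z_0 + jZ_L·tanβl)
     = 75·(444 − j217)/(75 − j1280)

Z_in ≈ 14.1 + j25.1 Ω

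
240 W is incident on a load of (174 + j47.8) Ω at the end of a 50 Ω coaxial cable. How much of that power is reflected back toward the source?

P_reflected ≈ 80.8 W

|Γ| = |(124 + j47.8)/(224 + j47.8)| = 0.58
|Γ|² = 0.337
P_refl = |Γ|²·P_inc = 80.8 W, P_del = (1 − |Γ|²)·P_inc = 159 W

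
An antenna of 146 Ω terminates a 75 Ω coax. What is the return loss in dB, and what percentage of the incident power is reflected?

RL ≈ 9.86 dB; 10.3% of incident power reflected

Γ = (146 − 75)/(146 + 75) = 0.321
RL = −20·log₁₀(0.321) = 9.86 dB
P_refl/P_inc = |Γ|² = 0.103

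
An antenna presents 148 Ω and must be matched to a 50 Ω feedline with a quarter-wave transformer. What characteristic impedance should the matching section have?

Z_qwt = √(Z_0·R_L) = √(50 × 148) = √7400

Z_qwt ≈ 86 Ω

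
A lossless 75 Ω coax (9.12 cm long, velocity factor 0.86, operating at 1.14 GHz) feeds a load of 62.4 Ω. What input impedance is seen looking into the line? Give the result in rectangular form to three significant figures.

Z_in ≈ 69.4 − j12.1 Ω

λ = v/f = 0.86·c / 1.14 GHz = 0.226 m
βl = 2π·l/λ = 2π × 0.403 = 145°
tan(βl) = tan(145°) = -0.698
Z_in = Z_0·(Z_L + jZ_0·tanβl)/(Z_0 + jZ_L·tanβl)
     = 75·(62.4 − j52.4)/(75 − j43.6)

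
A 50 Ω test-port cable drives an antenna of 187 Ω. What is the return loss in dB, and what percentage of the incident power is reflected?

RL ≈ 4.76 dB; 33.4% of incident power reflected

Γ = (187 − 50)/(187 + 50) = 0.578
RL = −20·log₁₀(0.578) = 4.76 dB
P_refl/P_inc = |Γ|² = 0.334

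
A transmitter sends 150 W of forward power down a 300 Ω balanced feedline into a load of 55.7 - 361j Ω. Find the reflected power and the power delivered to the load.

P_reflected ≈ 111 W; P_delivered ≈ 39 W

|Γ| = |(-244.3 − j361)/(355.7 − j361)| = 0.86
|Γ|² = 0.74
P_refl = |Γ|²·P_inc = 111 W, P_del = (1 − |Γ|²)·P_inc = 39 W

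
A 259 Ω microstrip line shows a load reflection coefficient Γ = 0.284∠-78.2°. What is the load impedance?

Z_L ≈ 247 − j149 Ω

Z_L = Z_0·(1 + Γ)/(1 − Γ) = 259·(1.06 − j0.278)/(0.942 + j0.278)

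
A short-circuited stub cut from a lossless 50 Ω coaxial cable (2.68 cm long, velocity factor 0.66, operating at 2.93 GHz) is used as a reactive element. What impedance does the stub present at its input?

λ = v/f = 0.66·c / 2.93 GHz = 0.0676 m
βl = 2π·l/λ = 2π × 0.397 = 143°
tan(βl) = -0.76
For a short-circuited stub, Z_in = jZ_0·tan(βl)

Z_in ≈ −j38 Ω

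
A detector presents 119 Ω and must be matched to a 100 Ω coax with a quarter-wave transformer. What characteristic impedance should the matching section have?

Z_qwt = √(Z_0·R_L) = √(100 × 119) = √11900

Z_qwt ≈ 109 Ω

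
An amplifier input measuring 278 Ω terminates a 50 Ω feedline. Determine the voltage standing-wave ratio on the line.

Γ = (278 − 50)/(278 + 50) = 0.695
VSWR = (1 + 0.695)/(1 − 0.695)

VSWR ≈ 5.56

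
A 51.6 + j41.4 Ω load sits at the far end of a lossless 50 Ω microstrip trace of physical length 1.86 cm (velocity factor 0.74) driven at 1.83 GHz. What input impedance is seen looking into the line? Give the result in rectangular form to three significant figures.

λ = v/f = 0.74·c / 1.83 GHz = 0.121 m
βl = 2π·l/λ = 2π × 0.153 = 55.2°
tan(βl) = tan(55.2°) = 1.44
Z_in = Z_0·(Z_L + jZ_0·tanβl)/(Z_0 + jZ_L·tanβl)
     = 50·(51.6 + j113)/(-9.56 + j74.2)

Z_in ≈ 70.7 − j43.9 Ω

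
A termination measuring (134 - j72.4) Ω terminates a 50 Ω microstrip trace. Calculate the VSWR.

VSWR ≈ 3.55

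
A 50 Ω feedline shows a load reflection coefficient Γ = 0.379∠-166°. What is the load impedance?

Z_L = Z_0·(1 + Γ)/(1 − Γ) = 50·(0.632 − j0.0917)/(1.37 + j0.0917)

Z_L ≈ 22.8 − j4.88 Ω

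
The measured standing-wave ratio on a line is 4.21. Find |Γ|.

|Γ| = (S − 1)/(S + 1) = (4.21 − 1)/(4.21 + 1) = 3.21/5.21

|Γ| ≈ 0.616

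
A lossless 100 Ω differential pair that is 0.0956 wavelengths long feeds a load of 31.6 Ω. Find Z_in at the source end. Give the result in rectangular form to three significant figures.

Z_in ≈ 44.4 + j58.9 Ω

βl = 2π × 0.0956 = 34.4°
tan(βl) = tan(34.4°) = 0.685
Z_in = Z_0·(Z_L + jZ_0·tanβl)/(Z_0 + jZ_L·tanβl)
     = 100·(31.6 + j68.5)/(100 + j21.6)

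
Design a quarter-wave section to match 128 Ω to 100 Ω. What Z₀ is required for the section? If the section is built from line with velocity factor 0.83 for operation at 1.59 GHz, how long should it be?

Z_qwt ≈ 113 Ω; length ≈ 3.92 cm

Z_qwt = √(Z_0·R_L) = √(100 × 128) = √12800
λ = 0.83·c/f = 0.157 m, so l = λ/4 = 0.0392 m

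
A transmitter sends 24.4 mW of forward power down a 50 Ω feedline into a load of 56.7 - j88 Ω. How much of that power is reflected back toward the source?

P_reflected ≈ 9.94 mW

|Γ| = |(6.7 − j88)/(106.7 − j88)| = 0.638
|Γ|² = 0.407
P_refl = |Γ|²·P_inc = 9.94 mW, P_del = (1 − |Γ|²)·P_inc = 14.5 mW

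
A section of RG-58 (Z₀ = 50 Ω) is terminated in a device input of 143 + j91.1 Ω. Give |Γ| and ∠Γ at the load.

Γ = (Z_L − Z_0)/(Z_L + Z_0) = (93 + j91.1)/(193 + j91.1)
|Γ| = 130/213 = 0.61

Γ ≈ 0.61 ∠ 19.1°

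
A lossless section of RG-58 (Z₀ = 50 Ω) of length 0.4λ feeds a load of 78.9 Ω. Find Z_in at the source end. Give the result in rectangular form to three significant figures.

Z_in ≈ 52.1 + j23.4 Ω

βl = 2π × 0.4 = 144°
tan(βl) = tan(144°) = -0.727
Z_in = Z_0·(Z_L + jZ_0·tanβl)/(Z_0 + jZ_L·tanβl)
     = 50·(78.9 − j36.3)/(50 − j57.3)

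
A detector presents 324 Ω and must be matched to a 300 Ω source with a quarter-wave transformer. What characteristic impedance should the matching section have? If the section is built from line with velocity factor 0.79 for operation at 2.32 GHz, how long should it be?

Z_qwt ≈ 312 Ω; length ≈ 2.55 cm

Z_qwt = √(Z_0·R_L) = √(300 × 324) = √97200
λ = 0.79·c/f = 0.102 m, so l = λ/4 = 0.0255 m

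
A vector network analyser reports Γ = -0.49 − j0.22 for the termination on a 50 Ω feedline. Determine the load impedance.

Z_L ≈ 15.7 − j9.7 Ω

Z_L = Z_0·(1 + Γ)/(1 − Γ) = 50·(0.51 − j0.22)/(1.49 + j0.22)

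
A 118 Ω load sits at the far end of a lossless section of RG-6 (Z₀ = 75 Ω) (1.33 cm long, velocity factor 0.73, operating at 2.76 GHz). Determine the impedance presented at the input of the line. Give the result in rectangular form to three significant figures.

Z_in ≈ 55.8 − j22.5 Ω

λ = v/f = 0.73·c / 2.76 GHz = 0.0793 m
βl = 2π·l/λ = 2π × 0.168 = 60.3°
tan(βl) = tan(60.3°) = 1.76
Z_in = Z_0·(Z_L + jZ_0·tanβl)/(Z_0 + jZ_L·tanβl)
     = 75·(118 + j132)/(75 + j207)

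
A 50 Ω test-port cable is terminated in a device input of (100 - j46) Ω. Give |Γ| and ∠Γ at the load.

Γ = (Z_L − Z_0)/(Z_L + Z_0) = (50 − j46)/(150 − j46)
|Γ| = 67.9/157 = 0.433

Γ ≈ 0.433 ∠ -25.6°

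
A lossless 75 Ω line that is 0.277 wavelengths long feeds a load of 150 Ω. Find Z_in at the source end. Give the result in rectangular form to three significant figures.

βl = 2π × 0.277 = 99.7°
tan(βl) = tan(99.7°) = -5.84
Z_in = Z_0·(Z_L + jZ_0·tanβl)/(Z_0 + jZ_L·tanβl)
     = 75·(150 − j438)/(75 − j876)

Z_in ≈ 38.3 + j9.57 Ω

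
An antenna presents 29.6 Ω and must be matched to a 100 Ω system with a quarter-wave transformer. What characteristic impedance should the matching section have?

Z_qwt = √(Z_0·R_L) = √(100 × 29.6) = √2960

Z_qwt ≈ 54.4 Ω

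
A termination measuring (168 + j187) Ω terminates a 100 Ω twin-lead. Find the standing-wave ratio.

Γ = (Z_L − Z_0)/(Z_L + Z_0) = (68 + j187)/(268 + j187)
|Γ| = 199/327 = 0.609
VSWR = (1 + |Γ|)/(1 − |Γ|) = 1.61/0.391

VSWR ≈ 4.11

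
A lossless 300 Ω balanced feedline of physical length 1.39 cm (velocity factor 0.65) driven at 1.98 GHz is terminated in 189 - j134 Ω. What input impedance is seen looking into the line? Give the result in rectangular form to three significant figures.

Z_in ≈ 158 + j72.2 Ω

λ = v/f = 0.65·c / 1.98 GHz = 0.0985 m
βl = 2π·l/λ = 2π × 0.141 = 50.8°
tan(βl) = tan(50.8°) = 1.23
Z_in = Z_0·(Z_L + jZ_0·tanβl)/(Z_0 + jZ_L·tanβl)
     = 300·(189 + j234)/(464 + j232)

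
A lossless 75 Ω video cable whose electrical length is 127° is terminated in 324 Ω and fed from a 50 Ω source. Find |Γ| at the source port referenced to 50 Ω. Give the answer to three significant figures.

|Γ| ≈ 0.617

tan(βl) = -1.33
Z_in = Z_0·(Z_L + jZ_0·tanβl)/(Z_0 + jZ_L·tanβl) = 26.4 + j51.9 Ω
Γ_s = (Z_in − Z_s)/(Z_in + Z_s) = (-23.6 + j51.9)/(76.4 + j51.9), |Γ_s| = 0.617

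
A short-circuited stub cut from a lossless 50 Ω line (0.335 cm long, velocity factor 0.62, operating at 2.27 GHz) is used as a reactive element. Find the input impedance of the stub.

λ = v/f = 0.62·c / 2.27 GHz = 0.0819 m
βl = 2π·l/λ = 2π × 0.0409 = 14.7°
tan(βl) = 0.263
For a short-circuited stub, Z_in = jZ_0·tan(βl)

Z_in ≈ +j13.1 Ω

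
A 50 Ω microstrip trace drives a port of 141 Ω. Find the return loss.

RL ≈ 6.44 dB

Γ = (141 − 50)/(141 + 50) = 0.476
RL = −20·log₁₀|Γ| = −20·log₁₀(0.476)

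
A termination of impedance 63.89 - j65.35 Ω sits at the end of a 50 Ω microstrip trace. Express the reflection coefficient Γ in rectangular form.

Γ ≈ 0.339 − j0.379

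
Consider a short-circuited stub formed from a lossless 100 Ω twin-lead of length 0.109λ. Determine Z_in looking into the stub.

Z_in ≈ +j81.7 Ω

βl = 2π × 0.109 = 39.2°
tan(βl) = 0.817
For a short-circuited stub, Z_in = jZ_0·tan(βl)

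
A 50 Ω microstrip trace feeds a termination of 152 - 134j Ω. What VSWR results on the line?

VSWR ≈ 5.55

Γ = (Z_L − Z_0)/(Z_L + Z_0) = (102 − j134)/(202 − j134)
|Γ| = 168/242 = 0.695
VSWR = (1 + |Γ|)/(1 − |Γ|) = 1.69/0.305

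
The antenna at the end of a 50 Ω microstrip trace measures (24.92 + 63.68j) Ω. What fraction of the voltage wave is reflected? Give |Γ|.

|Γ| ≈ 0.696

Γ = (Z_L − Z_0)/(Z_L + Z_0) = (-25.08 + j63.68)/(74.92 + j63.68)
|Γ| = 68.4/98.3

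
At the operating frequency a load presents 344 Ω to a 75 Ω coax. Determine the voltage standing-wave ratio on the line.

VSWR ≈ 4.59

For a purely resistive load, VSWR = R_L/Z_0 or Z_0/R_L (whichever > 1) = 344/75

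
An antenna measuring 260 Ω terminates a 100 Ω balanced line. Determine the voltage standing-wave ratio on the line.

VSWR ≈ 2.6

Γ = (260 − 100)/(260 + 100) = 0.444
VSWR = (1 + 0.444)/(1 − 0.444)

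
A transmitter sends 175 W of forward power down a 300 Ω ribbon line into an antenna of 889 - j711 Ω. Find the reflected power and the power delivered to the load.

|Γ| = |(589 − j711)/(1189 − j711)| = 0.666
|Γ|² = 0.444
P_refl = |Γ|²·P_inc = 77.7 W, P_del = (1 − |Γ|²)·P_inc = 97.3 W

P_reflected ≈ 77.7 W; P_delivered ≈ 97.3 W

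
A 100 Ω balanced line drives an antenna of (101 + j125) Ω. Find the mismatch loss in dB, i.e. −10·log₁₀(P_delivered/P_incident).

Γ = (1 + j125)/(201 + j125), |Γ| = 0.528
|Γ|² = 0.279, so P_del/P_inc = 1 − |Γ|² = 0.721
ML = −10·log₁₀(1 − |Γ|²)

mismatch loss ≈ 1.42 dB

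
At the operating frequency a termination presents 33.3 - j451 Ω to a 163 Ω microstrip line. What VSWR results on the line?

VSWR ≈ 42.5

Γ = (Z_L − Z_0)/(Z_L + Z_0) = (-129.7 − j451)/(196.3 − j451)
|Γ| = 469/492 = 0.954
VSWR = (1 + |Γ|)/(1 − |Γ|) = 1.95/0.0459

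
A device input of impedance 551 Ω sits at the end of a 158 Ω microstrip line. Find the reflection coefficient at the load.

Γ = (Z_L − Z_0)/(Z_L + Z_0) = (551 − 158)/(551 + 158) = 393/709

Γ = 0.554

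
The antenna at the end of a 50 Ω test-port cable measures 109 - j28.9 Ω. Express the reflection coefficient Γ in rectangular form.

Γ ≈ 0.391 − j0.111

Γ = (Z_L − Z_0)/(Z_L + Z_0) = (59 − j28.9)/(159 − j28.9)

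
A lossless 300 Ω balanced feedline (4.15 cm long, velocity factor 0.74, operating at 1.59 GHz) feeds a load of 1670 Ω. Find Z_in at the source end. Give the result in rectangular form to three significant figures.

Z_in ≈ 58.8 + j88.5 Ω

λ = v/f = 0.74·c / 1.59 GHz = 0.14 m
βl = 2π·l/λ = 2π × 0.297 = 107°
tan(βl) = tan(107°) = -3.27
Z_in = Z_0·(Z_L + jZ_0·tanβl)/(Z_0 + jZ_L·tanβl)
     = 300·(1670 − j981)/(300 − j5460)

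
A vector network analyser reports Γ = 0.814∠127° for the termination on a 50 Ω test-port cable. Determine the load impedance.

Z_L = Z_0·(1 + Γ)/(1 − Γ) = 50·(0.51 + j0.65)/(1.49 − j0.65)

Z_L ≈ 6.38 + j24.6 Ω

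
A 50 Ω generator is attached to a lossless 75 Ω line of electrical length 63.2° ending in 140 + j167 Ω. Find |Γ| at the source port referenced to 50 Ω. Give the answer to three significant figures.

|Γ| ≈ 0.672

tan(βl) = 1.98
Z_in = Z_0·(Z_L + jZ_0·tanβl)/(Z_0 + jZ_L·tanβl) = 27.3 − j63 Ω
Γ_s = (Z_in − Z_s)/(Z_in + Z_s) = (-22.7 − j63)/(77.3 − j63), |Γ_s| = 0.672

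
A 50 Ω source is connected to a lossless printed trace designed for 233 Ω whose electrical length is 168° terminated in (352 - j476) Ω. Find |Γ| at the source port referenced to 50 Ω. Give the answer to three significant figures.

|Γ| ≈ 0.912

tan(βl) = -0.213
Z_in = Z_0·(Z_L + jZ_0·tanβl)/(Z_0 + jZ_L·tanβl) = 869 − j435 Ω
Γ_s = (Z_in − Z_s)/(Z_in + Z_s) = (819 − j435)/(919 − j435), |Γ_s| = 0.912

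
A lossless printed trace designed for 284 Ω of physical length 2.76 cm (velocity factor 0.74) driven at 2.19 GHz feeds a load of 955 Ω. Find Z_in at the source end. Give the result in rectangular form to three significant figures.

λ = v/f = 0.74·c / 2.19 GHz = 0.101 m
βl = 2π·l/λ = 2π × 0.272 = 98°
tan(βl) = tan(98°) = -7.1
Z_in = Z_0·(Z_L + jZ_0·tanβl)/(Z_0 + jZ_L·tanβl)
     = 284·(955 − j2020)/(284 − j6780)

Z_in ≈ 86 + j36.4 Ω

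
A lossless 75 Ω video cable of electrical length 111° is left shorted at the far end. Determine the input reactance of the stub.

tan(βl) = -2.61
For a shorted stub, Z_in = jZ_0·tan(βl)

X_in ≈ -195 Ω (capacitive)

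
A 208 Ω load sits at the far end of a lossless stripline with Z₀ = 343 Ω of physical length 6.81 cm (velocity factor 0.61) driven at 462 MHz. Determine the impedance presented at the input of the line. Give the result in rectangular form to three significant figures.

λ = v/f = 0.61·c / 462 MHz = 0.396 m
βl = 2π·l/λ = 2π × 0.172 = 61.9°
tan(βl) = tan(61.9°) = 1.87
Z_in = Z_0·(Z_L + jZ_0·tanβl)/(Z_0 + jZ_L·tanβl)
     = 343·(208 + j642)/(343 + j389)

Z_in ≈ 409 + j177 Ω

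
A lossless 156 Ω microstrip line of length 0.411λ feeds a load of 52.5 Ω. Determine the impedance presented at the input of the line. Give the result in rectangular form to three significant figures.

Z_in ≈ 70 − j82.9 Ω

βl = 2π × 0.411 = 148°
tan(βl) = tan(148°) = -0.626
Z_in = Z_0·(Z_L + jZ_0·tanβl)/(Z_0 + jZ_L·tanβl)
     = 156·(52.5 − j97.6)/(156 − j32.9)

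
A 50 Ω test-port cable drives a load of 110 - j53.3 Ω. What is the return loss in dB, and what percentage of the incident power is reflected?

RL ≈ 6.45 dB; 22.6% of incident power reflected

Γ = (60 − j53.3)/(160 − j53.3), |Γ| = 0.476
RL = −20·log₁₀(0.476) = 6.45 dB
P_refl/P_inc = |Γ|² = 0.226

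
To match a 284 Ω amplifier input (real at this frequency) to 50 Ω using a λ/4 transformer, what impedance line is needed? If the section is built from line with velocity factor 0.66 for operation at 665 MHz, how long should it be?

Z_qwt ≈ 119 Ω; length ≈ 7.44 cm

Z_qwt = √(Z_0·R_L) = √(50 × 284) = √14200
λ = 0.66·c/f = 0.298 m, so l = λ/4 = 0.0744 m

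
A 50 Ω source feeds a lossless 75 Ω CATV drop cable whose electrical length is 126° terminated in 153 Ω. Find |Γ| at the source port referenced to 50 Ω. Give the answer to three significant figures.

tan(βl) = -1.38
Z_in = Z_0·(Z_L + jZ_0·tanβl)/(Z_0 + jZ_L·tanβl) = 49.8 + j36.7 Ω
Γ_s = (Z_in − Z_s)/(Z_in + Z_s) = (-0.151 + j36.7)/(99.8 + j36.7), |Γ_s| = 0.345

|Γ| ≈ 0.345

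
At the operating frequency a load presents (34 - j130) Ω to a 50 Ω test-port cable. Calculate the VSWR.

VSWR ≈ 12

Γ = (Z_L − Z_0)/(Z_L + Z_0) = (-16 − j130)/(84 − j130)
|Γ| = 131/155 = 0.846
VSWR = (1 + |Γ|)/(1 − |Γ|) = 1.85/0.154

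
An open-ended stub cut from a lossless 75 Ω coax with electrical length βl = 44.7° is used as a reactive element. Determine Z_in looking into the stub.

tan(βl) = 0.99
For an open-ended stub, Z_in = −jZ_0·cot(βl) = −jZ_0/tan(βl)

Z_in ≈ −j75.8 Ω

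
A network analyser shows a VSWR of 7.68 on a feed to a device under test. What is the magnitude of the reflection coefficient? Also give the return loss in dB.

|Γ| = (S − 1)/(S + 1) = (7.68 − 1)/(7.68 + 1) = 6.68/8.68
RL = −20·log₁₀|Γ| = −20·log₁₀(0.77)

|Γ| ≈ 0.77; return loss ≈ 2.27 dB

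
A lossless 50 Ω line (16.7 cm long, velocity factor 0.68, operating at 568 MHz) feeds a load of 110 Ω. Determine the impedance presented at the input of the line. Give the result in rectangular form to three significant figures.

λ = v/f = 0.68·c / 568 MHz = 0.359 m
βl = 2π·l/λ = 2π × 0.465 = 167°
tan(βl) = tan(167°) = -0.224
Z_in = Z_0·(Z_L + jZ_0·tanβl)/(Z_0 + jZ_L·tanβl)
     = 50·(110 − j11.2)/(50 − j24.6)

Z_in ≈ 93 + j34.6 Ω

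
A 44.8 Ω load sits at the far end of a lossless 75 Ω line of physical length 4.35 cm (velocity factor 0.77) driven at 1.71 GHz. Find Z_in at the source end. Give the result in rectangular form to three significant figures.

Z_in ≈ 93.4 − j39.5 Ω

λ = v/f = 0.77·c / 1.71 GHz = 0.135 m
βl = 2π·l/λ = 2π × 0.322 = 116°
tan(βl) = tan(116°) = -2.06
Z_in = Z_0·(Z_L + jZ_0·tanβl)/(Z_0 + jZ_L·tanβl)
     = 75·(44.8 − j154)/(75 − j92.2)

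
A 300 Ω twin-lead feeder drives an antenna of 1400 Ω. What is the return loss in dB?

RL ≈ 3.78 dB

Γ = (1400 − 300)/(1400 + 300) = 0.647
RL = −20·log₁₀|Γ| = −20·log₁₀(0.647)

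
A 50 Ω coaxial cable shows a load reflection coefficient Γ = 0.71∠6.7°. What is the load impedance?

Z_L ≈ 264 + j88.3 Ω

Z_L = Z_0·(1 + Γ)/(1 − Γ) = 50·(1.71 + j0.0828)/(0.295 − j0.0828)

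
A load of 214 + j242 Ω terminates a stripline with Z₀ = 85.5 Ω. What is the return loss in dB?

Γ = (128.5 + j242)/(299.5 + j242), |Γ| = 0.712
RL = −20·log₁₀|Γ| = −20·log₁₀(0.712)

RL ≈ 2.96 dB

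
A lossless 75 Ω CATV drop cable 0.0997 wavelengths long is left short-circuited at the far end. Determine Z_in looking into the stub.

Z_in ≈ +j54.3 Ω

βl = 2π × 0.0997 = 35.9°
tan(βl) = 0.724
For a short-circuited stub, Z_in = jZ_0·tan(βl)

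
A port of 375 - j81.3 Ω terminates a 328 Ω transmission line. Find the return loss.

Γ = (47 − j81.3)/(703 − j81.3), |Γ| = 0.133
RL = −20·log₁₀|Γ| = −20·log₁₀(0.133)

RL ≈ 17.5 dB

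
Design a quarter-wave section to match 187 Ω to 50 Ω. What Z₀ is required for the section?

Z_qwt ≈ 96.7 Ω

Z_qwt = √(Z_0·R_L) = √(50 × 187) = √9350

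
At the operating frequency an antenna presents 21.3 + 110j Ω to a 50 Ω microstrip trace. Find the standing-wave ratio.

VSWR ≈ 14.1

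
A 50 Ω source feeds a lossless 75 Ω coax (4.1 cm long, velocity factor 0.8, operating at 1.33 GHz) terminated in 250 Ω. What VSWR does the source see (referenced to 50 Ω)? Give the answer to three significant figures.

λ = v/f = 0.8·c / 1.33 GHz = 0.18 m
βl = 2π·l/λ = 2π × 0.227 = 81.8°
tan(βl) = 6.94
Z_in = Z_0·(Z_L + jZ_0·tanβl)/(Z_0 + jZ_L·tanβl) = 22.9 − j9.82 Ω
Γ_s = (Z_in − Z_s)/(Z_in + Z_s) = (-27.1 − j9.82)/(72.9 − j9.82), |Γ_s| = 0.391
VSWR = (1 + |Γ_s|)/(1 − |Γ_s|)

VSWR ≈ 2.29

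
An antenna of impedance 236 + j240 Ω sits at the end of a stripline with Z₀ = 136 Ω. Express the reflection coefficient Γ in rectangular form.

Γ = (Z_L − Z_0)/(Z_L + Z_0) = (100 + j240)/(372 + j240)

Γ ≈ 0.484 + j0.333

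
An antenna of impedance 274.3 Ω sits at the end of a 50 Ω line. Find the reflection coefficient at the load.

Γ = 0.692

Γ = (Z_L − Z_0)/(Z_L + Z_0) = (274.3 − 50)/(274.3 + 50) = 224.3/324.3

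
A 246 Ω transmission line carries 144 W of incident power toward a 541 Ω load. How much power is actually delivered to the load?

Γ = (541 − 246)/(541 + 246) = 0.375
|Γ|² = 0.141
P_refl = |Γ|²·P_inc = 20.2 W, P_del = (1 − |Γ|²)·P_inc = 124 W

P_delivered ≈ 124 W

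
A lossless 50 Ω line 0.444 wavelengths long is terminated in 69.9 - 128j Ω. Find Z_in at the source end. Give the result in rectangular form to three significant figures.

Z_in ≈ 297 + j101 Ω

βl = 2π × 0.444 = 160°
tan(βl) = tan(160°) = -0.367
Z_in = Z_0·(Z_L + jZ_0·tanβl)/(Z_0 + jZ_L·tanβl)
     = 50·(69.9 − j146)/(3.01 − j25.7)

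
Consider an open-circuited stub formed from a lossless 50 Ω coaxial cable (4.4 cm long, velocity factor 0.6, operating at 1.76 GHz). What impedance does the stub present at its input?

λ = v/f = 0.6·c / 1.76 GHz = 0.102 m
βl = 2π·l/λ = 2π × 0.43 = 155°
tan(βl) = -0.469
For an open-circuited stub, Z_in = −jZ_0·cot(βl) = −jZ_0/tan(βl)

Z_in ≈ +j107 Ω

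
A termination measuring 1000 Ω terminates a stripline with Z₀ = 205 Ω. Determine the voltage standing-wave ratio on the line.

VSWR ≈ 4.88

Γ = (1000 − 205)/(1000 + 205) = 0.66
VSWR = (1 + 0.66)/(1 − 0.66)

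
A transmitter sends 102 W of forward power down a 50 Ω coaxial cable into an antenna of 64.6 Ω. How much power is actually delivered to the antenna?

P_delivered ≈ 100 W

Γ = (64.6 − 50)/(64.6 + 50) = 0.127
|Γ|² = 0.0162
P_refl = |Γ|²·P_inc = 1.66 W, P_del = (1 − |Γ|²)·P_inc = 100 W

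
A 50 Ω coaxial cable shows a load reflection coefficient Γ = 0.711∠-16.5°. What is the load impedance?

Z_L ≈ 174 − j142 Ω

Z_L = Z_0·(1 + Γ)/(1 − Γ) = 50·(1.68 − j0.202)/(0.318 + j0.202)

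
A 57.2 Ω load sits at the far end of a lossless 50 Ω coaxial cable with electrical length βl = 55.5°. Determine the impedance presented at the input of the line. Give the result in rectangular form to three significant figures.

Z_in ≈ 47.3 − j5.96 Ω

tan(βl) = tan(55.5°) = 1.46
Z_in = Z_0·(Z_L + jZ_0·tanβl)/(Z_0 + jZ_L·tanβl)
     = 50·(57.2 + j72.8)/(50 + j83.2)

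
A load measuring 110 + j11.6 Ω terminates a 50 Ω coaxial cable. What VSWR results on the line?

VSWR ≈ 2.23

Γ = (Z_L − Z_0)/(Z_L + Z_0) = (60 + j11.6)/(160 + j11.6)
|Γ| = 61.1/160 = 0.381
VSWR = (1 + |Γ|)/(1 − |Γ|) = 1.38/0.619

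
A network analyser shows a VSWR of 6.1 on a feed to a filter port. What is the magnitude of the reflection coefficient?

|Γ| ≈ 0.718

|Γ| = (S − 1)/(S + 1) = (6.1 − 1)/(6.1 + 1) = 5.1/7.1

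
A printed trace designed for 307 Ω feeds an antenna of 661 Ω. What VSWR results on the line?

VSWR ≈ 2.15

Γ = (661 − 307)/(661 + 307) = 0.366
VSWR = (1 + 0.366)/(1 − 0.366)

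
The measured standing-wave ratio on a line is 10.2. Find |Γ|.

|Γ| = (S − 1)/(S + 1) = (10.2 − 1)/(10.2 + 1) = 9.2/11.2

|Γ| ≈ 0.821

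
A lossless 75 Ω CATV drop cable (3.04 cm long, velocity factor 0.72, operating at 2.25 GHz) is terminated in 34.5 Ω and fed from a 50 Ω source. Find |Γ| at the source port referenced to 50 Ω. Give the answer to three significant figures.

|Γ| ≈ 0.5

λ = v/f = 0.72·c / 2.25 GHz = 0.096 m
βl = 2π·l/λ = 2π × 0.317 = 114°
tan(βl) = -2.25
Z_in = Z_0·(Z_L + jZ_0·tanβl)/(Z_0 + jZ_L·tanβl) = 101 − j64.2 Ω
Γ_s = (Z_in − Z_s)/(Z_in + Z_s) = (50.9 − j64.2)/(151 − j64.2), |Γ_s| = 0.5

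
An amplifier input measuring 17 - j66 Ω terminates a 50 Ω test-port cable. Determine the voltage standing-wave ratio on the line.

VSWR ≈ 8.29

Γ = (Z_L − Z_0)/(Z_L + Z_0) = (-33 − j66)/(67 − j66)
|Γ| = 73.8/94 = 0.785
VSWR = (1 + |Γ|)/(1 − |Γ|) = 1.78/0.215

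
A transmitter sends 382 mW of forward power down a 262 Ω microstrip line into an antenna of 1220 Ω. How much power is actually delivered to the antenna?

Γ = (1220 − 262)/(1220 + 262) = 0.646
|Γ|² = 0.418
P_refl = |Γ|²·P_inc = 160 mW, P_del = (1 − |Γ|²)·P_inc = 222 mW

P_delivered ≈ 222 mW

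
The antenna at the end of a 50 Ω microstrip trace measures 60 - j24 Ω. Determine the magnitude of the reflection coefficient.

Γ = (Z_L − Z_0)/(Z_L + Z_0) = (10 − j24)/(110 − j24)
|Γ| = 26/113

|Γ| ≈ 0.231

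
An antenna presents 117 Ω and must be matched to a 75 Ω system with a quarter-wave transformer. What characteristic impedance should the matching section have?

Z_qwt = √(Z_0·R_L) = √(75 × 117) = √8775

Z_qwt ≈ 93.7 Ω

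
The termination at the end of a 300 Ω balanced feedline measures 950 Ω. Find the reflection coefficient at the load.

Γ = 0.52

Γ = (Z_L − Z_0)/(Z_L + Z_0) = (950 − 300)/(950 + 300) = 650/1250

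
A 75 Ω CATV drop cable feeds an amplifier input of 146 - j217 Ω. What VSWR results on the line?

VSWR ≈ 6.61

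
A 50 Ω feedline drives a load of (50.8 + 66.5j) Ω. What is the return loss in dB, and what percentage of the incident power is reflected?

Γ = (0.8 + j66.5)/(100.8 + j66.5), |Γ| = 0.551
RL = −20·log₁₀(0.551) = 5.18 dB
P_refl/P_inc = |Γ|² = 0.303

RL ≈ 5.18 dB; 30.3% of incident power reflected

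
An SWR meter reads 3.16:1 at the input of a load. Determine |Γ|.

|Γ| = (S − 1)/(S + 1) = (3.16 − 1)/(3.16 + 1) = 2.16/4.16

|Γ| ≈ 0.519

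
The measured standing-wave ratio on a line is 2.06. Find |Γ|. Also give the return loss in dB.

|Γ| = (S − 1)/(S + 1) = (2.06 − 1)/(2.06 + 1) = 1.06/3.06
RL = −20·log₁₀|Γ| = −20·log₁₀(0.346)

|Γ| ≈ 0.346; return loss ≈ 9.21 dB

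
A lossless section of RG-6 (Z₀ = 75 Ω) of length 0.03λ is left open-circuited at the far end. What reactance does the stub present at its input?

βl = 2π × 0.03 = 10.8°
tan(βl) = 0.191
For an open-circuited stub, Z_in = −jZ_0·cot(βl) = −jZ_0/tan(βl)

X_in ≈ -393 Ω (capacitive)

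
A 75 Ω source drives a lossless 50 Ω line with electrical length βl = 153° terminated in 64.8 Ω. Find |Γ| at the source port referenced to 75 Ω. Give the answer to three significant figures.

|Γ| ≈ 0.165

tan(βl) = -0.51
Z_in = Z_0·(Z_L + jZ_0·tanβl)/(Z_0 + jZ_L·tanβl) = 56.8 + j12.1 Ω
Γ_s = (Z_in − Z_s)/(Z_in + Z_s) = (-18.2 + j12.1)/(132 + j12.1), |Γ_s| = 0.165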